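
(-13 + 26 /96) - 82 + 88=-323 /48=-6.73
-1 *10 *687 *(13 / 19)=-89310 / 19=-4700.53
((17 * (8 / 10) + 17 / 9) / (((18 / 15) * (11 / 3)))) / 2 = 1.76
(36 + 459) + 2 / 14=3466 / 7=495.14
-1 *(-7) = 7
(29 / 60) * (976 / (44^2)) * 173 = 42.15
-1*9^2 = -81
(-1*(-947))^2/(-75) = -896809/75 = -11957.45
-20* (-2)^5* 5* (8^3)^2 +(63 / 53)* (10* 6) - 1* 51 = 44459623477 / 53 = 838860820.32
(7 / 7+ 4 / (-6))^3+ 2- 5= -80 / 27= -2.96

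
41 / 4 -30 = -79 / 4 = -19.75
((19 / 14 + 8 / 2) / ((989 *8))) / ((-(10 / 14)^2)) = -21 / 15824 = -0.00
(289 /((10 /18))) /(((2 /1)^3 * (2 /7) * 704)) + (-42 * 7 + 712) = 23559967 /56320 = 418.32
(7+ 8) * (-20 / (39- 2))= -300 / 37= -8.11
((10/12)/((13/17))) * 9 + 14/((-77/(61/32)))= 21647/2288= 9.46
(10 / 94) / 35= 1 / 329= 0.00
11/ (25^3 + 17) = 1/ 1422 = 0.00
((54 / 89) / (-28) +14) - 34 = -20.02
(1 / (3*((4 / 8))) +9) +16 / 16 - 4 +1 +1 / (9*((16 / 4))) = 277 / 36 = 7.69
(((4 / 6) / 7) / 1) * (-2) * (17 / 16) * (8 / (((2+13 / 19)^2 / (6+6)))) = -2888 / 1071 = -2.70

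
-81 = -81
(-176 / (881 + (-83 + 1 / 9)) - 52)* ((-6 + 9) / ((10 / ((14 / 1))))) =-219.33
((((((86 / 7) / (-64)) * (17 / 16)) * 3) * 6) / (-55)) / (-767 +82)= -6579 / 67513600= -0.00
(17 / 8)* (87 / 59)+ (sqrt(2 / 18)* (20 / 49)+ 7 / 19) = 4795895 / 1318296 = 3.64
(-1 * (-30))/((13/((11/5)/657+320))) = 2102422/2847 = 738.47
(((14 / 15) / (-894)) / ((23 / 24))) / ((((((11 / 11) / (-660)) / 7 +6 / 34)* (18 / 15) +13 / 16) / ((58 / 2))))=-170065280 / 5512353489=-0.03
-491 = -491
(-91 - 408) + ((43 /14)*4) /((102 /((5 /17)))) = -3028216 /6069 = -498.96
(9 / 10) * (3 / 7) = 27 / 70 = 0.39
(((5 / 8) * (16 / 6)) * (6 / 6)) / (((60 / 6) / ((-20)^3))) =-4000 / 3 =-1333.33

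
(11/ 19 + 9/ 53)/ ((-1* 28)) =-377/ 14098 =-0.03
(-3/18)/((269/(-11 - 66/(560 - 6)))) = 1540/223539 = 0.01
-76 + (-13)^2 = 93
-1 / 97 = -0.01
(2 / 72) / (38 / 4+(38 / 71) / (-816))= 2414 / 825531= 0.00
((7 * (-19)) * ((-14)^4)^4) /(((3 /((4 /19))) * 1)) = -60982693458662391808 /3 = -20327564486220797269.33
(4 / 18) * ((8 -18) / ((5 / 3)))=-4 / 3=-1.33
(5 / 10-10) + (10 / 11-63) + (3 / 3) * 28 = -959 / 22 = -43.59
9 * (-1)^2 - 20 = -11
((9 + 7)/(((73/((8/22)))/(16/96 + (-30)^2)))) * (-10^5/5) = -314240000/219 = -1434885.84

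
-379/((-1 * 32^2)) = 379/1024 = 0.37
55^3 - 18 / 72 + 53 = 665711 / 4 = 166427.75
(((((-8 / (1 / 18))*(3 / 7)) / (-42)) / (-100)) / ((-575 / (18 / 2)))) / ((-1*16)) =-0.00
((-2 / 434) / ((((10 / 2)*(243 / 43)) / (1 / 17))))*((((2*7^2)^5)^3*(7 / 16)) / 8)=-248113057919940377031198644992 / 640305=-387491988848971001368408.30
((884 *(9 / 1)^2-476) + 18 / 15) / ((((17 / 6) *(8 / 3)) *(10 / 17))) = 1600407 / 100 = 16004.07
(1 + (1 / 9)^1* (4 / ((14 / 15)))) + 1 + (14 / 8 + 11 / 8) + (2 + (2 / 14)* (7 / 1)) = 1445 / 168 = 8.60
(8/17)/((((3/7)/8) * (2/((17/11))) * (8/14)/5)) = 1960/33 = 59.39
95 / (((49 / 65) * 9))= 6175 / 441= 14.00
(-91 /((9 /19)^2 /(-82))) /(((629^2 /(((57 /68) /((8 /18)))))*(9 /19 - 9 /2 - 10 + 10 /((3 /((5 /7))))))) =-3403593557 /250015043284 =-0.01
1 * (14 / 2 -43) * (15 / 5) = -108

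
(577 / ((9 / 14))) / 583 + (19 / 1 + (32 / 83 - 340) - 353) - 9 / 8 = -2345433877 / 3484008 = -673.20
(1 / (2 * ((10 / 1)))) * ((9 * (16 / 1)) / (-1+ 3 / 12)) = -48 / 5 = -9.60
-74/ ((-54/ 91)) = 124.70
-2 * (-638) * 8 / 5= 10208 / 5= 2041.60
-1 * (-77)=77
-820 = -820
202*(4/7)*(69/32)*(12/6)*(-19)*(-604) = 39988122/7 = 5712588.86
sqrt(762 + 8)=27.75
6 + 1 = 7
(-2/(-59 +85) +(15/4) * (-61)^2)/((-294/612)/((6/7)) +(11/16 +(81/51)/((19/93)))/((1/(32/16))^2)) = 2109293037/5031572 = 419.21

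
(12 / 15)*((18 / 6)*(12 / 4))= 36 / 5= 7.20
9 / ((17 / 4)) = 36 / 17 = 2.12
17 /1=17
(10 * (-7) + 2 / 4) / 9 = -139 / 18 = -7.72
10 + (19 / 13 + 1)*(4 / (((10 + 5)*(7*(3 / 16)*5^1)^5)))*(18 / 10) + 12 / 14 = 15011636405228 / 1382638359375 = 10.86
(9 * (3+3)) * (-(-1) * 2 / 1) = 108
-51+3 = -48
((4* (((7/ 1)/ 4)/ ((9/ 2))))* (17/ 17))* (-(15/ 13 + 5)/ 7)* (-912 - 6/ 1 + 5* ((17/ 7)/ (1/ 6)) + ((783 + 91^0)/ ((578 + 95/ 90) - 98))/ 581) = 32394646400/ 28029183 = 1155.75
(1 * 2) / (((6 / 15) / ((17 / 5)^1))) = 17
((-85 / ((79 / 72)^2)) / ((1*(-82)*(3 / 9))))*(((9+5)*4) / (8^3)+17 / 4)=5762745 / 511762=11.26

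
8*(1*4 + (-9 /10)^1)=124 /5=24.80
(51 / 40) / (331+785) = 17 / 14880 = 0.00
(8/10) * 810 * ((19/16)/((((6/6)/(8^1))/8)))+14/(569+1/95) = 1331075609/27028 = 49248.02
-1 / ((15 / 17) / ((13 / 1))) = -221 / 15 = -14.73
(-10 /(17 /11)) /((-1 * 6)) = 55 /51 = 1.08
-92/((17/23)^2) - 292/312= -3817201/22542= -169.34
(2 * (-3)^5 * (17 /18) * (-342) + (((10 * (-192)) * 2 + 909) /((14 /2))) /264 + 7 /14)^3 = 904168759450936218260139 /233744896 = 3868186107691250.80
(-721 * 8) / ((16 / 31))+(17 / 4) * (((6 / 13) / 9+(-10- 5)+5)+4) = -873661 / 78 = -11200.78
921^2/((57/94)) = 26578218/19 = 1398853.58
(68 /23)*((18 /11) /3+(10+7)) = 13124 /253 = 51.87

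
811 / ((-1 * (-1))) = 811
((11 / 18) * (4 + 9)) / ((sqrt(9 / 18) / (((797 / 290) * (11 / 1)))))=1253681 * sqrt(2) / 5220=339.65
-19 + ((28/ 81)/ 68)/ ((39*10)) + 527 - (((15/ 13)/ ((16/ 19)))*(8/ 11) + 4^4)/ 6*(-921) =472077936019/ 11814660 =39956.96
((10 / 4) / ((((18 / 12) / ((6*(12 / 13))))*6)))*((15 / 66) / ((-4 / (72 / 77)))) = -900 / 11011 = -0.08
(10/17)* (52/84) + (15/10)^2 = 3733/1428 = 2.61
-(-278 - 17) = 295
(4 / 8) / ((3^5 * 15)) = 1 / 7290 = 0.00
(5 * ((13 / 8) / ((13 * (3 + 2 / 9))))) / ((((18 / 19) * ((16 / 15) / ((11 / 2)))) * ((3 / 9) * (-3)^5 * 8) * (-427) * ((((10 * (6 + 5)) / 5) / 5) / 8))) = 0.00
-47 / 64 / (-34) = 47 / 2176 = 0.02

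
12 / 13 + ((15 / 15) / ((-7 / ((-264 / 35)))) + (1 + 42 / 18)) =50966 / 9555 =5.33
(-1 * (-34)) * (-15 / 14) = -255 / 7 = -36.43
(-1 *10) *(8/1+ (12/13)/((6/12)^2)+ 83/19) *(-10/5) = 79340/247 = 321.21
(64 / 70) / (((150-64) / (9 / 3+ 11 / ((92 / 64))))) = 112 / 989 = 0.11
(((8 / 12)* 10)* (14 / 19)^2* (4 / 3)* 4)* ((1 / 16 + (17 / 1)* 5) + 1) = 599760 / 361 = 1661.39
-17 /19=-0.89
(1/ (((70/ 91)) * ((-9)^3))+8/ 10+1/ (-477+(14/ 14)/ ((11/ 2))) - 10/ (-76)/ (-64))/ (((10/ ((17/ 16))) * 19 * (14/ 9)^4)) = 1129752468639/ 1489686182297600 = 0.00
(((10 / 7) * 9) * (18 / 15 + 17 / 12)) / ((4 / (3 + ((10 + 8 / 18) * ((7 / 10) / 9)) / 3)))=311959 / 11340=27.51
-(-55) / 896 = 55 / 896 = 0.06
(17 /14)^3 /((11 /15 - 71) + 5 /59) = -4348005 /170432584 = -0.03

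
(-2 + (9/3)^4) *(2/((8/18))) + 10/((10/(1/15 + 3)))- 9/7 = 75029/210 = 357.28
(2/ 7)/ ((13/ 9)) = 18/ 91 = 0.20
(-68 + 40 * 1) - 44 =-72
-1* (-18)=18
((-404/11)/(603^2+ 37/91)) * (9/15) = -27573/454966270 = -0.00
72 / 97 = 0.74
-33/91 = -0.36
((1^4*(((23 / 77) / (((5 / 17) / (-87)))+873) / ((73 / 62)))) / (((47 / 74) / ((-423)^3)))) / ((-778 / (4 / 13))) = 4463855453055168 / 142126985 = 31407515.28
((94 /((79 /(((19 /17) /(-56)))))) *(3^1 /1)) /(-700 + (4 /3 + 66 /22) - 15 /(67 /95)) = 538479 /5418886816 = 0.00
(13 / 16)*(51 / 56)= 663 / 896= 0.74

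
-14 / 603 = -0.02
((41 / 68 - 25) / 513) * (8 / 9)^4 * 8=-4530176 / 19072827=-0.24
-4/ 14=-2/ 7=-0.29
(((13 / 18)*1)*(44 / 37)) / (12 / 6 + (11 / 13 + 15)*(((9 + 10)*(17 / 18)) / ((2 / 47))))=7436 / 57872107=0.00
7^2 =49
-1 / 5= -0.20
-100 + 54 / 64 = -3173 / 32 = -99.16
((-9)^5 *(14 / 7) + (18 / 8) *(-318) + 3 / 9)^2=508196468641 / 36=14116568573.36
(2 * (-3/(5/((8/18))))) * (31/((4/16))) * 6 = -1984/5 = -396.80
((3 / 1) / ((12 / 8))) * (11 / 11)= 2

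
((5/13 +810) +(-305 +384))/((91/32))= 369984/1183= 312.75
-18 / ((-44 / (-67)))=-603 / 22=-27.41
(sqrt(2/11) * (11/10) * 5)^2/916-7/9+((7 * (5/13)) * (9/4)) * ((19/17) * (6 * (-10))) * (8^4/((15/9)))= -3637767399745/3643848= -998331.27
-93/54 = -31/18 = -1.72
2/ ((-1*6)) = -1/ 3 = -0.33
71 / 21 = 3.38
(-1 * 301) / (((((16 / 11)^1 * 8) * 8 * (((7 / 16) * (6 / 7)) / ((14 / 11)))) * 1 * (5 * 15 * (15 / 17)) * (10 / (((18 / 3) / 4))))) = -35819 / 1440000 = -0.02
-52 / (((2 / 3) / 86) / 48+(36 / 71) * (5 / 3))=-22860864 / 371591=-61.52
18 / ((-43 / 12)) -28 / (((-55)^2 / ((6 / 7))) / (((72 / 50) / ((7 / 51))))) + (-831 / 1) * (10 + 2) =-227110122252 / 22763125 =-9977.11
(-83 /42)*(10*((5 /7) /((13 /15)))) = -10375 /637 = -16.29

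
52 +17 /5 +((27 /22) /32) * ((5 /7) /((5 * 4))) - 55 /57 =54.44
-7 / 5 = -1.40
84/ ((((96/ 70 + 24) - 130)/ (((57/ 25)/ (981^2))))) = -1862/ 978934995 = -0.00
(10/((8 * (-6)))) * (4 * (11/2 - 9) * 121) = 4235/12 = 352.92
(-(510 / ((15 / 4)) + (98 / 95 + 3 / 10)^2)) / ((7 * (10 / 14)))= -4973609 / 180500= -27.55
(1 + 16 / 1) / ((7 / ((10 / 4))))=85 / 14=6.07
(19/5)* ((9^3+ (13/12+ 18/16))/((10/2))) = 333431/600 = 555.72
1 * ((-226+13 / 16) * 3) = -675.56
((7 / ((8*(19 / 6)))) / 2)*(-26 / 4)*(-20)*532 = 9555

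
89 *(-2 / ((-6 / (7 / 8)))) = 623 / 24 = 25.96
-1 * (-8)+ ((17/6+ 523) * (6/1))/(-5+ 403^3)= 8.00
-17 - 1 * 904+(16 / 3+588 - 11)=-1016 / 3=-338.67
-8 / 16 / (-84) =0.01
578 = 578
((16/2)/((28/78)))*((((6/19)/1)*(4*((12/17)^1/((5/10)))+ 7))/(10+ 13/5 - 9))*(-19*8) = -447200/119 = -3757.98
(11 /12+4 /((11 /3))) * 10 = 1325 /66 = 20.08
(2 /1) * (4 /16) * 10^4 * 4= 20000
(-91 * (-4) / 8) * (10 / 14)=32.50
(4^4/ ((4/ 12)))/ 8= 96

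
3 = 3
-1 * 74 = -74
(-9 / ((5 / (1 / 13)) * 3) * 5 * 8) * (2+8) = -240 / 13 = -18.46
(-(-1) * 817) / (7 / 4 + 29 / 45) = 147060 / 431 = 341.21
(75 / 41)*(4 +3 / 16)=5025 / 656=7.66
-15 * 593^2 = -5274735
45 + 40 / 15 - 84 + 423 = 1160 / 3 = 386.67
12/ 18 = 0.67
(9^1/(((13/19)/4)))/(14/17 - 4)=-646/39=-16.56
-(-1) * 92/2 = 46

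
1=1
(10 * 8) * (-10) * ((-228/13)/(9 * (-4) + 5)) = -182400/403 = -452.61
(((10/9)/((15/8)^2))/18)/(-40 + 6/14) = -448/1009665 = -0.00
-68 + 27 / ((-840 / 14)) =-1369 / 20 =-68.45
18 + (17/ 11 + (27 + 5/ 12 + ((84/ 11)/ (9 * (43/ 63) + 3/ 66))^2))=5812540423/ 119883588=48.48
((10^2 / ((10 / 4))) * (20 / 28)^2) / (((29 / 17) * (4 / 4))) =17000 / 1421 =11.96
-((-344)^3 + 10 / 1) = 40707574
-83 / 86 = -0.97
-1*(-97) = 97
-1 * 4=-4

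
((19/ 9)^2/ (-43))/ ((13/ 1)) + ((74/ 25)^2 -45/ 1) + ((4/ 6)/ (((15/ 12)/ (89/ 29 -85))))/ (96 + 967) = -31656646846592/ 872384833125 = -36.29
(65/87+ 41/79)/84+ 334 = 96418795/288666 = 334.02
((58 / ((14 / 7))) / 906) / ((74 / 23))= 667 / 67044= 0.01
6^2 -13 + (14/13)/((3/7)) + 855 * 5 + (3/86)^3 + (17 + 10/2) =107225049421/24806184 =4322.51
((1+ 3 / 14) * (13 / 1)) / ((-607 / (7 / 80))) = -221 / 97120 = -0.00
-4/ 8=-1/ 2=-0.50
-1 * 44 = -44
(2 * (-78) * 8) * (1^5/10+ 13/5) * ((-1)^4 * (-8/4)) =33696/5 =6739.20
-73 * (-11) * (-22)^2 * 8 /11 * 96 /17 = 27134976 /17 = 1596175.06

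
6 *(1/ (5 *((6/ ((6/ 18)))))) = 1/ 15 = 0.07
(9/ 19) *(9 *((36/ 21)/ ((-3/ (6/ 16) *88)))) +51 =1193565/ 23408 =50.99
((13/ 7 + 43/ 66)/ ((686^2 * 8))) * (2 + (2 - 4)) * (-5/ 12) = 0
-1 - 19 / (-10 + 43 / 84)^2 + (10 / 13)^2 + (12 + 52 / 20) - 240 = -121316242952 / 536751605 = -226.02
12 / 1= 12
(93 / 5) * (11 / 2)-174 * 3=-4197 / 10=-419.70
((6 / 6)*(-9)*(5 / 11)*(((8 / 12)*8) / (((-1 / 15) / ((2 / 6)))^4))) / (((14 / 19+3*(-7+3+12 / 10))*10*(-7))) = -178125 / 7007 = -25.42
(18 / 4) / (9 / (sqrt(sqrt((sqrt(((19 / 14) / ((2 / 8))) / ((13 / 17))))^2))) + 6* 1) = -18* 646^(3 / 4)* 91^(1 / 4) / 2965- 81* 646^(1 / 4)* 91^(3 / 4) / 5930 + 27* sqrt(58786) / 2965 + 7752 / 2965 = 0.39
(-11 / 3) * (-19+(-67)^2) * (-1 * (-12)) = -196680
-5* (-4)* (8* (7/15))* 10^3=224000/3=74666.67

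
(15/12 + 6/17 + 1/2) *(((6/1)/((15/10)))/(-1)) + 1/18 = -2557/306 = -8.36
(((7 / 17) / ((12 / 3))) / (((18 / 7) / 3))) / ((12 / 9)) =49 / 544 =0.09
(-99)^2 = 9801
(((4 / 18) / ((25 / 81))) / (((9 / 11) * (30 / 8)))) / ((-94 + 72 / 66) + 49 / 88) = -7744 / 3047625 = -0.00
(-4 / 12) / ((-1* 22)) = 1 / 66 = 0.02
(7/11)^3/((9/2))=686/11979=0.06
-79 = -79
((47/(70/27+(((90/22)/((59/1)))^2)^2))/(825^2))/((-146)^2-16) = 68911432007/55108560276943437500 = 0.00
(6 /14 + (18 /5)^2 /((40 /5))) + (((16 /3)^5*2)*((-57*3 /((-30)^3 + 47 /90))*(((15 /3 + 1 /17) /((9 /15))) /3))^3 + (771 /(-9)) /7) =-750592345253687437343483099 /74016694133576067139981050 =-10.14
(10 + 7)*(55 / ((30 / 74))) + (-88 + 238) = 2456.33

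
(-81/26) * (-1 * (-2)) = -81/13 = -6.23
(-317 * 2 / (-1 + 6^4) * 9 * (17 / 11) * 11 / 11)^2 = 9409388004 / 202920025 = 46.37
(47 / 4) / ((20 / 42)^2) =20727 / 400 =51.82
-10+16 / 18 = -82 / 9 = -9.11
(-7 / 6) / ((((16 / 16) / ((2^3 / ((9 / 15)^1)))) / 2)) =-280 / 9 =-31.11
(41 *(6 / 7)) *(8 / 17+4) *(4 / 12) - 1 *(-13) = 7779 / 119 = 65.37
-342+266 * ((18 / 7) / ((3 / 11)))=2166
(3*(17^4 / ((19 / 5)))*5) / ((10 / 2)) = 1252815 / 19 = 65937.63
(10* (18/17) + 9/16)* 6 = 9099/136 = 66.90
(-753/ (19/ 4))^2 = 9072144/ 361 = 25130.59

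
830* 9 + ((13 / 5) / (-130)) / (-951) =355198501 / 47550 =7470.00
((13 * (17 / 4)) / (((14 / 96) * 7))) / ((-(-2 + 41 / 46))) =2392 / 49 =48.82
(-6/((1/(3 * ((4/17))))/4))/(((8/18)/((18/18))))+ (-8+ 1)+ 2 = -733/17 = -43.12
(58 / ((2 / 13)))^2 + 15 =142144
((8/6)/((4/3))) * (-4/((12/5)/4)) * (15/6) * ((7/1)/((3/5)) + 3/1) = -2200/9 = -244.44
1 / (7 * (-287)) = -1 / 2009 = -0.00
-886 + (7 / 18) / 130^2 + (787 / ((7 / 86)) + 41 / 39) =18704454649 / 2129400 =8783.91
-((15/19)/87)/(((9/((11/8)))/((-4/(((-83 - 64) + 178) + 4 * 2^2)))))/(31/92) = 2530/7225263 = 0.00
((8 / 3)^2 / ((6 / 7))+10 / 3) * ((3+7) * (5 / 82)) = 7850 / 1107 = 7.09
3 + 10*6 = 63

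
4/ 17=0.24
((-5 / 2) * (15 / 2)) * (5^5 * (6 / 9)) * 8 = -312500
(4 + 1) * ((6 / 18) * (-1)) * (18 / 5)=-6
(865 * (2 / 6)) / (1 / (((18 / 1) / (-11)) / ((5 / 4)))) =-4152 / 11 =-377.45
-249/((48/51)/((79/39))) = -111469/208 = -535.91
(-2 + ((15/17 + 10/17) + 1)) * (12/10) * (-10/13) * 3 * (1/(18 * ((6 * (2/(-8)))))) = 32/663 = 0.05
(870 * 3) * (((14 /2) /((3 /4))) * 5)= 121800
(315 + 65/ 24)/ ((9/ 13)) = 99125/ 216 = 458.91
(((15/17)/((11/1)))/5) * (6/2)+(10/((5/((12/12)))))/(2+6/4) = 811/1309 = 0.62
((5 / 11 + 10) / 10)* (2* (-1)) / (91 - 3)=-0.02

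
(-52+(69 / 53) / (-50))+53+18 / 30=4171 / 2650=1.57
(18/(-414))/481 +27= 298700/11063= 27.00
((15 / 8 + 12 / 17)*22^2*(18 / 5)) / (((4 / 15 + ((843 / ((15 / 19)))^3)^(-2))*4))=4215.87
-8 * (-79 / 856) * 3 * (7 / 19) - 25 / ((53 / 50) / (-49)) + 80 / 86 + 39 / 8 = 43080731641 / 37065656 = 1162.28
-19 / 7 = -2.71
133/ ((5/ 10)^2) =532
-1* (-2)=2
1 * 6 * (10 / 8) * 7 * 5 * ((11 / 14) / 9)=275 / 12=22.92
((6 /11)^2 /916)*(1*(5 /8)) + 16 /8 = 443389 /221672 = 2.00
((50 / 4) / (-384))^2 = 625 / 589824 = 0.00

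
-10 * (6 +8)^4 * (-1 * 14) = 5378240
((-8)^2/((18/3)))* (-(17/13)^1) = -544/39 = -13.95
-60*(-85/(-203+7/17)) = -7225/287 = -25.17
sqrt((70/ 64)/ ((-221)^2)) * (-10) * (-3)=15 * sqrt(70)/ 884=0.14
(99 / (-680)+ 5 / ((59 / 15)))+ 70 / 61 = 5563099 / 2447320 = 2.27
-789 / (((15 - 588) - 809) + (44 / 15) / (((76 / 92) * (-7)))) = 1574055 / 2758102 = 0.57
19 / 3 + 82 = 265 / 3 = 88.33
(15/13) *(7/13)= 105/169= 0.62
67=67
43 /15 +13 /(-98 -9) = 4406 /1605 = 2.75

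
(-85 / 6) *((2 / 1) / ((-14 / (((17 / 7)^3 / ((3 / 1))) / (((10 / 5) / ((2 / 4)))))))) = 417605 / 172872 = 2.42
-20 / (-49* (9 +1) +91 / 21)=0.04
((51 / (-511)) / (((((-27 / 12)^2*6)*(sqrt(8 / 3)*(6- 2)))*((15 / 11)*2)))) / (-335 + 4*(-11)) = 187*sqrt(6) / 941231340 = 0.00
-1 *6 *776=-4656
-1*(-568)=568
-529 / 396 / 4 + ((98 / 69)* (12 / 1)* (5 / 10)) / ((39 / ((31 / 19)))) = 202879 / 8998704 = 0.02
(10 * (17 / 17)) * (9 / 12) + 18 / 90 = 77 / 10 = 7.70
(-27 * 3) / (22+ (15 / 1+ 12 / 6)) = -27 / 13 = -2.08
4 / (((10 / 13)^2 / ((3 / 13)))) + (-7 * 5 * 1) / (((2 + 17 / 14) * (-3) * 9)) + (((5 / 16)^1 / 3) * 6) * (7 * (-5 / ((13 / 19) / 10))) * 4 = -100841824 / 78975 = -1276.88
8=8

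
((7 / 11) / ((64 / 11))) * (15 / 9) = 35 / 192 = 0.18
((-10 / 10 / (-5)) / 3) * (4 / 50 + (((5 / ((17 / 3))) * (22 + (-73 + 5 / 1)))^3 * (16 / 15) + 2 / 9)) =-78841825916 / 16581375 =-4754.84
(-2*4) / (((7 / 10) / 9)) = -720 / 7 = -102.86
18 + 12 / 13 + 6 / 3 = 272 / 13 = 20.92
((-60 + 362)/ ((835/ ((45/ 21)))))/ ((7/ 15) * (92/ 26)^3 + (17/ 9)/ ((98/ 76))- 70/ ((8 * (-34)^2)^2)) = 0.04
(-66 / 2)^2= 1089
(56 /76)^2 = 196 /361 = 0.54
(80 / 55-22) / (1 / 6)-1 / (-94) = -127453 / 1034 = -123.26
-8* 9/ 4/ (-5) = 18/ 5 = 3.60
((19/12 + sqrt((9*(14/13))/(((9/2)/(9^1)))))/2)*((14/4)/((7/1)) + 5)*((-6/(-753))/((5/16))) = 418/3765 + 528*sqrt(91)/16315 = 0.42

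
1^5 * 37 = 37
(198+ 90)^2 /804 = 6912 /67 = 103.16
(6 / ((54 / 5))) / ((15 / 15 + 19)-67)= -5 / 423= -0.01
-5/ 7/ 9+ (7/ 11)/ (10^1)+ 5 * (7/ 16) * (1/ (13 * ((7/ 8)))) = 7954/ 45045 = 0.18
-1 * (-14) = 14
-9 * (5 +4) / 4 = -81 / 4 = -20.25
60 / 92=15 / 23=0.65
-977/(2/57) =-55689/2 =-27844.50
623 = 623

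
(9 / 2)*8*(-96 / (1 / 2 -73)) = 6912 / 145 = 47.67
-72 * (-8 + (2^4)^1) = -576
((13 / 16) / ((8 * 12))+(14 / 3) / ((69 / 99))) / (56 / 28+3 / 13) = 106171 / 35328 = 3.01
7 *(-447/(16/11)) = -34419/16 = -2151.19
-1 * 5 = -5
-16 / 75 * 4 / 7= -64 / 525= -0.12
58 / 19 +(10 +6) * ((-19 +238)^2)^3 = 33538085893263082 / 19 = 1765162415434899.05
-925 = -925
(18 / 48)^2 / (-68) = -9 / 4352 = -0.00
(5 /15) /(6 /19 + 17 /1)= 19 /987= 0.02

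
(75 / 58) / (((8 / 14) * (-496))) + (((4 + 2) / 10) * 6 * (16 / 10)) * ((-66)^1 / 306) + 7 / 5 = 7486699 / 48905600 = 0.15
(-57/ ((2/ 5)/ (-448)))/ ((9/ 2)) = 42560/ 3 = 14186.67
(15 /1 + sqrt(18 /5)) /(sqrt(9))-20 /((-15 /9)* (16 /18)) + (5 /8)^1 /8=sqrt(10) /5 + 1189 /64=19.21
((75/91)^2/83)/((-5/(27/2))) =-30375/1374646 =-0.02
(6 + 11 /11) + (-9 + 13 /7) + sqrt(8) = -1 /7 + 2 * sqrt(2) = 2.69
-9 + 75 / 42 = -7.21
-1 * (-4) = 4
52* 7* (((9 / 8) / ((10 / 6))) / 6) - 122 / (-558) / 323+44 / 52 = 979317299 / 23430420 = 41.80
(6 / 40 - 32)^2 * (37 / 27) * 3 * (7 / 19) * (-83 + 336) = 26588825263 / 68400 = 388725.52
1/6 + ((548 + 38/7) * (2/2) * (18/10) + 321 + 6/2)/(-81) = -16.13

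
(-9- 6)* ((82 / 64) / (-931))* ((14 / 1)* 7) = 615 / 304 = 2.02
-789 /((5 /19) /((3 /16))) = -44973 /80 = -562.16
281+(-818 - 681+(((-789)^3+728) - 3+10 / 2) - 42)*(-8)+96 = 3929359417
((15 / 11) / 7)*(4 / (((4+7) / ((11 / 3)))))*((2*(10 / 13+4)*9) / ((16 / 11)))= 1395 / 91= 15.33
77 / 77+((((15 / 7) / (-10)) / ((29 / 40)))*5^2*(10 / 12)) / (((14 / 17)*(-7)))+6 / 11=285974 / 109417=2.61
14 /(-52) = -7 /26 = -0.27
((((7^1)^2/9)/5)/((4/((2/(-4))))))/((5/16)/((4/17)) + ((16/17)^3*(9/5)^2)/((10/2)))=-48147400/660908601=-0.07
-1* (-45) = 45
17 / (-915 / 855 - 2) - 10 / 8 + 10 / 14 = -4251 / 700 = -6.07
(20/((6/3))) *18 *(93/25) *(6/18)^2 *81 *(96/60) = 241056/25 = 9642.24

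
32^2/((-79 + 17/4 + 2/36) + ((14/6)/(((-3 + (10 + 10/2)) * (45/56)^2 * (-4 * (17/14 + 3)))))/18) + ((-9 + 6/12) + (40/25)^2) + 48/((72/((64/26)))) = -101534977905253/5638333137450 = -18.01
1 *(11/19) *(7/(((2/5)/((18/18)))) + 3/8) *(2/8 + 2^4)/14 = 102245/8512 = 12.01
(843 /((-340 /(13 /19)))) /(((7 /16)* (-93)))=0.04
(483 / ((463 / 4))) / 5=1932 / 2315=0.83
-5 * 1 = -5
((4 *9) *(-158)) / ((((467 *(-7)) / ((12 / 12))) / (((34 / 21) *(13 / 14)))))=419016 / 160181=2.62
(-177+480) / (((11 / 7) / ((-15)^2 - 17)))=441168 / 11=40106.18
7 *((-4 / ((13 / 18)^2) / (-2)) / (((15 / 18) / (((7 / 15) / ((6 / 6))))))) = 63504 / 4225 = 15.03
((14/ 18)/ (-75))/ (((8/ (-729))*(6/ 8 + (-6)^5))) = -9/ 74050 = -0.00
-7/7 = -1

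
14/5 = 2.80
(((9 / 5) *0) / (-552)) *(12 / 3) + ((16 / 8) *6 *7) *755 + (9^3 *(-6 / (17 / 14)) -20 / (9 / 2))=9151456 / 153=59813.44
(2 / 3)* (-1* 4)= -8 / 3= -2.67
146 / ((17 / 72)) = 10512 / 17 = 618.35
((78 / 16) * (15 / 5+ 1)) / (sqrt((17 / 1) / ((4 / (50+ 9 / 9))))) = 13 * sqrt(3) / 17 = 1.32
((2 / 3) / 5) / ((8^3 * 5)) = 1 / 19200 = 0.00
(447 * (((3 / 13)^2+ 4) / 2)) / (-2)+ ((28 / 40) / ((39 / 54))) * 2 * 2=-1517871 / 3380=-449.07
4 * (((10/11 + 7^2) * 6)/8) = 1647/11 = 149.73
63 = 63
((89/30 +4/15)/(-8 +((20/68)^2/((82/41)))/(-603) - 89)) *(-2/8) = 5634633/676156460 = 0.01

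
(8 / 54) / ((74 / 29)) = 58 / 999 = 0.06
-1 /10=-0.10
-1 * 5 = -5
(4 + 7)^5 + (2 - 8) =161045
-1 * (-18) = 18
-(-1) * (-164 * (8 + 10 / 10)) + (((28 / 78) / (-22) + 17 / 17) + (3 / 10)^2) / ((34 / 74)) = -1473.66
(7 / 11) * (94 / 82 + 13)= 4060 / 451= 9.00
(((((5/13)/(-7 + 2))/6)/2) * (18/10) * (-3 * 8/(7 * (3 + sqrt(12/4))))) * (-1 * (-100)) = 180/91-60 * sqrt(3)/91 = 0.84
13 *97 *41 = 51701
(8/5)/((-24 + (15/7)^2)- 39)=-196/7155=-0.03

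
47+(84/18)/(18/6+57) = 4237/90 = 47.08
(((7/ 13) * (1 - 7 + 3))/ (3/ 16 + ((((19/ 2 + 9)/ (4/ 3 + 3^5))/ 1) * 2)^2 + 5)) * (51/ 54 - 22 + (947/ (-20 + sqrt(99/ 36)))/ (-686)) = 884951058732616/ 136014820067217 - 24423008784 * sqrt(11)/ 45338273355739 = 6.50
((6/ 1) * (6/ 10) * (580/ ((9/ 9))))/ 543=696/ 181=3.85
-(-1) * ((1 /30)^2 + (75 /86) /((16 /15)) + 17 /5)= 1306109 /309600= 4.22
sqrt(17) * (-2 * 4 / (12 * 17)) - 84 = -84 - 2 * sqrt(17) / 51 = -84.16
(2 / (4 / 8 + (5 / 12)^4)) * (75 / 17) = 3110400 / 186881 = 16.64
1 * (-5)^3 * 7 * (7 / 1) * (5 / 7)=-4375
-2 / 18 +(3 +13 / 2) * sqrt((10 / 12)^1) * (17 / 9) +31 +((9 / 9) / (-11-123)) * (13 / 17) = 323 * sqrt(30) / 108 +633167 / 20502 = 47.26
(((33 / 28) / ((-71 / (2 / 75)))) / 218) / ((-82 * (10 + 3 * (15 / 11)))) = 121 / 68853883000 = 0.00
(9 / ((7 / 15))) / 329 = 135 / 2303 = 0.06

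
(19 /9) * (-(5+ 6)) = -209 /9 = -23.22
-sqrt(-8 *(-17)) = -2 *sqrt(34) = -11.66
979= 979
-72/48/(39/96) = -3.69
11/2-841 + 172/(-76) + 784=-2043/38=-53.76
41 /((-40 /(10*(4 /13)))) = -41 /13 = -3.15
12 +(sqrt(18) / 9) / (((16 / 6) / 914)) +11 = 23 +457 * sqrt(2) / 4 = 184.57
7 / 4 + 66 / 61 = 691 / 244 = 2.83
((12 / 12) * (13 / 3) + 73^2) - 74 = 15778 / 3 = 5259.33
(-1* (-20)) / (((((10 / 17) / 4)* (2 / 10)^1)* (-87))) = -680 / 87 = -7.82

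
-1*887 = -887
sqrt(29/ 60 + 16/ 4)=sqrt(4035)/ 30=2.12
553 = 553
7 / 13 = 0.54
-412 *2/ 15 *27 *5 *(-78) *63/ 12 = 3036852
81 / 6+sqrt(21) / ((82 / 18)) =14.51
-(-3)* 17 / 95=51 / 95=0.54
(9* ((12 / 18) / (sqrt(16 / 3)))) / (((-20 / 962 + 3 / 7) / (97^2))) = 95040309* sqrt(3) / 2746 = 59947.07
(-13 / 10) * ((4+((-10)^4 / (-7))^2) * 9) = -23877597.82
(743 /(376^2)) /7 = 743 /989632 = 0.00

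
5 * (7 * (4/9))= 140/9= 15.56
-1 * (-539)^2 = -290521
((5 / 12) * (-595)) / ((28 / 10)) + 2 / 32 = -4247 / 48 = -88.48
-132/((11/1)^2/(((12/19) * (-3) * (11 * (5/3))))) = 720/19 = 37.89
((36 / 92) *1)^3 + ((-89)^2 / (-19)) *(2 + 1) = -289110570 / 231173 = -1250.62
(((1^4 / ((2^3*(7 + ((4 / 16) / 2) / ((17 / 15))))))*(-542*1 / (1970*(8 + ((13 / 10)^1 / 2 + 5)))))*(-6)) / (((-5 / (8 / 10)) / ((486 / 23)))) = -71648064 / 9967860175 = -0.01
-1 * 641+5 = -636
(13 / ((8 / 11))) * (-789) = -112827 / 8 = -14103.38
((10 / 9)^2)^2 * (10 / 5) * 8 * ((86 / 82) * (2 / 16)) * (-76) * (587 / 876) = -9591580000 / 58911219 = -162.81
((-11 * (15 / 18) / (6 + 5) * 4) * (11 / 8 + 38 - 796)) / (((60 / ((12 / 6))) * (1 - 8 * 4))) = -6053 / 2232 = -2.71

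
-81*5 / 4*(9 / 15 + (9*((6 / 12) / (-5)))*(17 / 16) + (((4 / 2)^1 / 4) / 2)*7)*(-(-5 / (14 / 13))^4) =65572.42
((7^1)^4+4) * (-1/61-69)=-10125050/61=-165984.43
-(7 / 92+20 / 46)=-47 / 92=-0.51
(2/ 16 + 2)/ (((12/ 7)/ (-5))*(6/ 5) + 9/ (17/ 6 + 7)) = 10325/ 2448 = 4.22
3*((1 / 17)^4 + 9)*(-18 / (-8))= 10147815 / 167042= 60.75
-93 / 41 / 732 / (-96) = 31 / 960384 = 0.00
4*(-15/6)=-10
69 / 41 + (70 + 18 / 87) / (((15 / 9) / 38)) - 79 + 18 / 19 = 172182676 / 112955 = 1524.35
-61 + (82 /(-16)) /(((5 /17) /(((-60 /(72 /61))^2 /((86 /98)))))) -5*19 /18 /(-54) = -17176611023 /334368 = -51370.38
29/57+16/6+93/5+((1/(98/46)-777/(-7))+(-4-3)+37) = 2279714/13965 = 163.24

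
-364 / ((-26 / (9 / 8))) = 63 / 4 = 15.75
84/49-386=-2690/7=-384.29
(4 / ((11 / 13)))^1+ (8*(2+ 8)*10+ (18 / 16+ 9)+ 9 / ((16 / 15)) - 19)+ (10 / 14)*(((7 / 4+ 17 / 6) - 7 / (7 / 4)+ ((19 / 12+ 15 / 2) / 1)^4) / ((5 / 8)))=1713396197 / 199584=8584.84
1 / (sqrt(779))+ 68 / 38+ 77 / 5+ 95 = sqrt(779) / 779+ 10658 / 95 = 112.23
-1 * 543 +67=-476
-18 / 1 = -18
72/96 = 3/4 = 0.75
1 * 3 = 3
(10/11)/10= 1/11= 0.09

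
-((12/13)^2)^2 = -20736/28561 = -0.73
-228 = -228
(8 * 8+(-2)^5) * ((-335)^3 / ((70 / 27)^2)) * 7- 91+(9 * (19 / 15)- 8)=-43851248466 / 35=-1252892813.31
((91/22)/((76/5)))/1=455/1672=0.27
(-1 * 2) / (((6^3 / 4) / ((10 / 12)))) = -5 / 162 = -0.03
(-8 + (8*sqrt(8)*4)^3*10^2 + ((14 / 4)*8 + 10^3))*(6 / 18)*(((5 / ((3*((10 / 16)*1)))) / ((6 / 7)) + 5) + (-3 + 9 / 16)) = 69445 / 36 + 2677145600*sqrt(2) / 27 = 140226211.10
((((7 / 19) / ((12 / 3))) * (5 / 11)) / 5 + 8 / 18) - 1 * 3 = -19165 / 7524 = -2.55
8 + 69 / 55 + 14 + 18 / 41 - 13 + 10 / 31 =770084 / 69905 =11.02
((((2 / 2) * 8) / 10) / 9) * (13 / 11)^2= 676 / 5445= 0.12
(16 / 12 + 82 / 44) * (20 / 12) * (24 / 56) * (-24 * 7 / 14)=-2110 / 77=-27.40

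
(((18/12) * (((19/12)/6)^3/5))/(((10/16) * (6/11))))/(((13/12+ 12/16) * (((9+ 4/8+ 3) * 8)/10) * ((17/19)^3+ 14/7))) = 0.00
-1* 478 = -478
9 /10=0.90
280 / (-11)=-25.45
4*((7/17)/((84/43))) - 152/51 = -109/51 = -2.14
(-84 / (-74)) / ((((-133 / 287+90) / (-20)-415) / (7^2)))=-0.13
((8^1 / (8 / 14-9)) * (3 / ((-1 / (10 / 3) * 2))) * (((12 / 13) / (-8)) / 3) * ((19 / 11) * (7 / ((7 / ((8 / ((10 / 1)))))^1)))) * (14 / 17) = -29792 / 143429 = -0.21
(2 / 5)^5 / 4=8 / 3125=0.00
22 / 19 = 1.16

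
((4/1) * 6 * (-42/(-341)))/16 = 63/341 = 0.18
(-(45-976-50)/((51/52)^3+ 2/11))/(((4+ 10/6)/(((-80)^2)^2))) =186445938032640000/29586409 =6301742737.10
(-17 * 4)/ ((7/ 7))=-68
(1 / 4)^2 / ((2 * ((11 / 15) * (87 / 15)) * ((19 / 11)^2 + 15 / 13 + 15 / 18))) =32175 / 21767632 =0.00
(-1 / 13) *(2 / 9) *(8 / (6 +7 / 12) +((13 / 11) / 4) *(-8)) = 1996 / 101673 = 0.02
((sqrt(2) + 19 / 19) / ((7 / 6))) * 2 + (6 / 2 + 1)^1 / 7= 16 / 7 + 12 * sqrt(2) / 7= 4.71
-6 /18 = -0.33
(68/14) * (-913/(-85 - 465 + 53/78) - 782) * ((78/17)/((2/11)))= -28687350120/299929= -95647.14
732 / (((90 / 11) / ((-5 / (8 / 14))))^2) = 361669 / 432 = 837.20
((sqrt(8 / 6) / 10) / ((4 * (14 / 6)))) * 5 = sqrt(3) / 28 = 0.06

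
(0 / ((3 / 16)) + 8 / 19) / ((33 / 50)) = 400 / 627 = 0.64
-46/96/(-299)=1/624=0.00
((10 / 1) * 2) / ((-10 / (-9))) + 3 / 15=91 / 5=18.20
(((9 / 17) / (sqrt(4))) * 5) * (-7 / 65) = -63 / 442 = -0.14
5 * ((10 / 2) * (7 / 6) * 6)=175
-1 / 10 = -0.10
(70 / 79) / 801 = 70 / 63279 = 0.00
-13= -13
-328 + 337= 9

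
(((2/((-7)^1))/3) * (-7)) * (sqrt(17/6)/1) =sqrt(102)/9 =1.12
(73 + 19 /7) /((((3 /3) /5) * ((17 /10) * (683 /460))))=12190000 /81277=149.98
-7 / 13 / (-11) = 7 / 143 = 0.05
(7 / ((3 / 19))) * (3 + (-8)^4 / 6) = 273581 / 9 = 30397.89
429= 429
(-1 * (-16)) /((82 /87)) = 16.98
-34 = -34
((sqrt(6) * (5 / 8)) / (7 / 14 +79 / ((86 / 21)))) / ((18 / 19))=4085 * sqrt(6) / 122544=0.08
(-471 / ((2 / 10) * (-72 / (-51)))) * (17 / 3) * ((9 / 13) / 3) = -226865 / 104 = -2181.39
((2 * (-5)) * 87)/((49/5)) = -4350/49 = -88.78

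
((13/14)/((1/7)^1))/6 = 13/12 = 1.08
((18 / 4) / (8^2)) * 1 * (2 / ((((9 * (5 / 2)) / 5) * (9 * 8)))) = 0.00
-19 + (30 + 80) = 91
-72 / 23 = -3.13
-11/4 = -2.75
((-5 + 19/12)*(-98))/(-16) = -20.93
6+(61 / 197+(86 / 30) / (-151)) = 2806924 / 446205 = 6.29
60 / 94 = 30 / 47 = 0.64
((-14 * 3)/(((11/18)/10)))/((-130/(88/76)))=1512/247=6.12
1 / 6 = 0.17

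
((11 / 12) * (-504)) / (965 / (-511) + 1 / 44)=3462536 / 13983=247.62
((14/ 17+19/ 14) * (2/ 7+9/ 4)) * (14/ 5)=36849/ 2380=15.48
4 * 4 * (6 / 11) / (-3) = -32 / 11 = -2.91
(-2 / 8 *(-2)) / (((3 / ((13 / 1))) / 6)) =13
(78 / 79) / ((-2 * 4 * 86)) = -39 / 27176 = -0.00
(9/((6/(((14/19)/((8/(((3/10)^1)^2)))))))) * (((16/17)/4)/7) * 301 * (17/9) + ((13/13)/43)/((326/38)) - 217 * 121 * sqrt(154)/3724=6401327/26634200 - 3751 * sqrt(154)/532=-87.26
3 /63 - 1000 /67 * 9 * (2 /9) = -41933 /1407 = -29.80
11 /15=0.73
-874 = -874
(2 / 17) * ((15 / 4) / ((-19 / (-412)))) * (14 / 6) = 7210 / 323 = 22.32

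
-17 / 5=-3.40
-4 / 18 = -2 / 9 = -0.22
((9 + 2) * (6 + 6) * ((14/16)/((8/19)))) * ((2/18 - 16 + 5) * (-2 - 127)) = 3082541/8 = 385317.62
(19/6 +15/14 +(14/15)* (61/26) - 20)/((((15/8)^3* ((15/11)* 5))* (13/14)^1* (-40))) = 26084608/3208359375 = 0.01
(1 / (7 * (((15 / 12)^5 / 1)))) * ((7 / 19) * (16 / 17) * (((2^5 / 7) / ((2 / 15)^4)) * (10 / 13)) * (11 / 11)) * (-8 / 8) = -5308416 / 29393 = -180.60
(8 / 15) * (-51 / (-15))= 136 / 75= 1.81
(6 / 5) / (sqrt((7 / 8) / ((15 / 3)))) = 12*sqrt(70) / 35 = 2.87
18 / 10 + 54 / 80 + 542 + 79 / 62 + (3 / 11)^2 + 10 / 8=547.07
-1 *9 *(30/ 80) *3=-81/ 8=-10.12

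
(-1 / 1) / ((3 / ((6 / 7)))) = -0.29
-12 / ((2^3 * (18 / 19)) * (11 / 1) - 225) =76 / 897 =0.08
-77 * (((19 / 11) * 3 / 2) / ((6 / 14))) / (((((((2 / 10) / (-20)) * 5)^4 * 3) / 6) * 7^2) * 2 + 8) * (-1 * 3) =174.56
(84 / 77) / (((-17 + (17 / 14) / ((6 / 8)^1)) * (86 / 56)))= -7056 / 152779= -0.05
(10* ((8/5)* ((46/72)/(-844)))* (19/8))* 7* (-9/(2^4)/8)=3059/216064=0.01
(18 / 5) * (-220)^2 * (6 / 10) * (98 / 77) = 133056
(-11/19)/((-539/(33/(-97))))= -33/90307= -0.00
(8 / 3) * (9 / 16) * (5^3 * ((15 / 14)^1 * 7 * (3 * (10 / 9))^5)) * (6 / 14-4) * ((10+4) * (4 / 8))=-390625000 / 27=-14467592.59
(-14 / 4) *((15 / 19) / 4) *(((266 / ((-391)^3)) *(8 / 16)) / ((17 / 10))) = 3675 / 4064800028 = 0.00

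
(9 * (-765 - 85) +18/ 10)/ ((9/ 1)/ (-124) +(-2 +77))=-1580628/ 15485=-102.07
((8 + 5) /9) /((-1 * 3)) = -13 /27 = -0.48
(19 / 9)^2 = 361 / 81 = 4.46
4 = 4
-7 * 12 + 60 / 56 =-1161 / 14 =-82.93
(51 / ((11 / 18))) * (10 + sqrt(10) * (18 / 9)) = 1836 * sqrt(10) / 11 + 9180 / 11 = 1362.36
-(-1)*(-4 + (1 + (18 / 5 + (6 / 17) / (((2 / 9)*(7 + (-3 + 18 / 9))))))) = 147 / 170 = 0.86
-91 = -91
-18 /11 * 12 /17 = -216 /187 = -1.16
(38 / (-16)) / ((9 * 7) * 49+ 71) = -19 / 25264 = -0.00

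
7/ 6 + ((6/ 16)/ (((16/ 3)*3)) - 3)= -1.81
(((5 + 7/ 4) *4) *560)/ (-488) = -30.98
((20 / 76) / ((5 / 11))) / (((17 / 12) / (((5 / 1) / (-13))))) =-660 / 4199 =-0.16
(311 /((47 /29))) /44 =9019 /2068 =4.36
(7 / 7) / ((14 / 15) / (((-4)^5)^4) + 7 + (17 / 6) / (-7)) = 19241453486080 / 126901967039163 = 0.15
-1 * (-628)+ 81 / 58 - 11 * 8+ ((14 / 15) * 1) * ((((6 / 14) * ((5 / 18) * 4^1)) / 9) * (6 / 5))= 4239599 / 7830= 541.46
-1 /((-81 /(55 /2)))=55 /162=0.34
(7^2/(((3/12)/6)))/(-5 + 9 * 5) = 29.40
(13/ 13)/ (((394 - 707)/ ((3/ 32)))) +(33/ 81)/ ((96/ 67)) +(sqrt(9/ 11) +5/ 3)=3 * sqrt(11)/ 11 +791299/ 405648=2.86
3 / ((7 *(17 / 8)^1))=24 / 119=0.20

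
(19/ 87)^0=1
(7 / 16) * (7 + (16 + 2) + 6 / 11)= 1967 / 176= 11.18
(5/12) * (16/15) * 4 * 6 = 10.67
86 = 86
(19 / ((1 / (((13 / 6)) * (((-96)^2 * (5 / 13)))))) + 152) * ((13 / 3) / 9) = 1898936 / 27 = 70330.96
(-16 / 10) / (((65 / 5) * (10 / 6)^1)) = -24 / 325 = -0.07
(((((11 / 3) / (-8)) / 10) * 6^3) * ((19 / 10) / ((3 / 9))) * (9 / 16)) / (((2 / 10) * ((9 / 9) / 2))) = -50787 / 160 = -317.42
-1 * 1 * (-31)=31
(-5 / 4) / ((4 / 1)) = -5 / 16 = -0.31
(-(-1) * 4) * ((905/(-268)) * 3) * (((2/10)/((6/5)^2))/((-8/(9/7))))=13575/15008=0.90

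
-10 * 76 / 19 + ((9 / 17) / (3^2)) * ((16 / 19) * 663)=-136 / 19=-7.16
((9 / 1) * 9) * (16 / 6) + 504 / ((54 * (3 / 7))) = 2140 / 9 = 237.78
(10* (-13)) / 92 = -65 / 46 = -1.41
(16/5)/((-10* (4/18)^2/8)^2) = 104976/125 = 839.81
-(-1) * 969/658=969/658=1.47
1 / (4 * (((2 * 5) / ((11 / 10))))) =11 / 400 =0.03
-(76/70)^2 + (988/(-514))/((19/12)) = -753308/314825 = -2.39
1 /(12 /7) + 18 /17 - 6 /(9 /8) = -251 /68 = -3.69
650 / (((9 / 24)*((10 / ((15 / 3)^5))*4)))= 406250 / 3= 135416.67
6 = 6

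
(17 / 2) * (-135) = -2295 / 2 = -1147.50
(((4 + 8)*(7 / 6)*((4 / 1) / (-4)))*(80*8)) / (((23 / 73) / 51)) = -33358080 / 23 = -1450351.30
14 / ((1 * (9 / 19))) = 266 / 9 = 29.56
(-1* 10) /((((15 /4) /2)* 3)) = -16 /9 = -1.78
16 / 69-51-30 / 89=-313837 / 6141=-51.11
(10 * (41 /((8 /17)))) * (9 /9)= 3485 /4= 871.25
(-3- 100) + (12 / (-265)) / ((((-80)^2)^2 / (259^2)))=-279501001243 / 2713600000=-103.00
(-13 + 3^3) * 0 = 0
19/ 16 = 1.19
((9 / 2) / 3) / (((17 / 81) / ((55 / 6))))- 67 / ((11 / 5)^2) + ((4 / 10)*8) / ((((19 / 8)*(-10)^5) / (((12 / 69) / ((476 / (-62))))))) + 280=130437433010657 / 393272687500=331.67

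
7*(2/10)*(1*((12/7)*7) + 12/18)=266/15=17.73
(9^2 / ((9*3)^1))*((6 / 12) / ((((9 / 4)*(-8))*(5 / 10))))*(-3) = 1 / 2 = 0.50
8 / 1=8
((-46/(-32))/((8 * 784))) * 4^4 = 0.06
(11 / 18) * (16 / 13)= 88 / 117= 0.75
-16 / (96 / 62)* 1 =-31 / 3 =-10.33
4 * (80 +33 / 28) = 2273 / 7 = 324.71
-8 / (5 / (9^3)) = -5832 / 5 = -1166.40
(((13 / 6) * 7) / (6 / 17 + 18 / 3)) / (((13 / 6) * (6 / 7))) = 833 / 648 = 1.29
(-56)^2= 3136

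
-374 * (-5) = 1870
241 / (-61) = -241 / 61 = -3.95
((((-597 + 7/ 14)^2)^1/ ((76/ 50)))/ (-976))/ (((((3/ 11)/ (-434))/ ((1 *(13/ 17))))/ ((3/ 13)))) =67353.63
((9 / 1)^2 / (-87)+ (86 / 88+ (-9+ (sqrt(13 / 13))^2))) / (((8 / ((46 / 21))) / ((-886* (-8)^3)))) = -2206040768 / 2233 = -987926.90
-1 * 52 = -52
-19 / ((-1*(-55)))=-19 / 55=-0.35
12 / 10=6 / 5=1.20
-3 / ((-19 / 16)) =2.53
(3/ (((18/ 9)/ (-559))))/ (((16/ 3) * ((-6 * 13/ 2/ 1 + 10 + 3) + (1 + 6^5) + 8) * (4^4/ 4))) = -0.00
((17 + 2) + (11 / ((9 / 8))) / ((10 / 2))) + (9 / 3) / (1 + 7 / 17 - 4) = 19.80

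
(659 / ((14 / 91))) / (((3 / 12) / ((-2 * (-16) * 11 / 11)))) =548288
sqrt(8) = 2 * sqrt(2) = 2.83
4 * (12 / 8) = 6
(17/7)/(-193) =-17/1351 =-0.01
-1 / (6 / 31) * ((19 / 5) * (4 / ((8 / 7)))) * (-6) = 4123 / 10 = 412.30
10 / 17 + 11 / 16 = 347 / 272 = 1.28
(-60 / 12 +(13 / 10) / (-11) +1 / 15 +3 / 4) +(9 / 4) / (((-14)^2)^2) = -109061539 / 25354560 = -4.30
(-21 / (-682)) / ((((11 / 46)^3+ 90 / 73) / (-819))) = -61103988036 / 3020374423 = -20.23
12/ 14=6/ 7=0.86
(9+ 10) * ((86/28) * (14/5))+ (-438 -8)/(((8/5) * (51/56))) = -36383/255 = -142.68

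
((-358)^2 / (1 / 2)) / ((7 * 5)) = 256328 / 35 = 7323.66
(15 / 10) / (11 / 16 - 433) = -24 / 6917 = -0.00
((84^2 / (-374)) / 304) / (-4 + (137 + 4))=-441 / 973522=-0.00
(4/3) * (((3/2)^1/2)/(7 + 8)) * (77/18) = 77/270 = 0.29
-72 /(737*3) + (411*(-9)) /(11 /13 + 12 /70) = -1240415277 /341231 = -3635.12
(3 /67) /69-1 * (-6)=9247 /1541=6.00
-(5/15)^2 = -1/9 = -0.11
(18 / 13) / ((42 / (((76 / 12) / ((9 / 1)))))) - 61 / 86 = -48325 / 70434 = -0.69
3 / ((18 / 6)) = 1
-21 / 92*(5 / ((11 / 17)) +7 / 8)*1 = -1.96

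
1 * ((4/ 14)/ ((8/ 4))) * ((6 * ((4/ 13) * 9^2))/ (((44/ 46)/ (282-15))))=5969052/ 1001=5963.09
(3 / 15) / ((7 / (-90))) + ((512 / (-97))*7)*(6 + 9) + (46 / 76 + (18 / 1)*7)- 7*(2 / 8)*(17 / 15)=-432.18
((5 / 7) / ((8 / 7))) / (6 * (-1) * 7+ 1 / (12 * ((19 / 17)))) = -285 / 19118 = -0.01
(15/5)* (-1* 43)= -129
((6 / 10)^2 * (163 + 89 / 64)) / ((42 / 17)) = 76653 / 3200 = 23.95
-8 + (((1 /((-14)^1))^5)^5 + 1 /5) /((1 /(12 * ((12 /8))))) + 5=67498193708772559671772839891 /112496989514620932786288066560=0.60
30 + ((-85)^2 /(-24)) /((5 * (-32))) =24485 /768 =31.88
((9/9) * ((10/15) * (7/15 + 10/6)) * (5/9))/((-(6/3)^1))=-32/81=-0.40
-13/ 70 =-0.19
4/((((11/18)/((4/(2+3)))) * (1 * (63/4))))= 128/385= 0.33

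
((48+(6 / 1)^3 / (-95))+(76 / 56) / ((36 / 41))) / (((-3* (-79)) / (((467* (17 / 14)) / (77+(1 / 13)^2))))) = 3036757917271 / 2067480041760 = 1.47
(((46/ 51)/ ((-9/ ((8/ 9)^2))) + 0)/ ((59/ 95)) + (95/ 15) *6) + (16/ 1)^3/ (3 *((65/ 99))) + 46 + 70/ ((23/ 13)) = 7224281226634/ 3279373695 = 2202.95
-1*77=-77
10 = 10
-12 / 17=-0.71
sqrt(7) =2.65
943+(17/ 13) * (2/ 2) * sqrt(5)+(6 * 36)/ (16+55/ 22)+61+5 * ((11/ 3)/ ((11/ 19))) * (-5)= 17 * sqrt(5)/ 13+95165/ 111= 860.27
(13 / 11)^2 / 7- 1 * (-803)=680310 / 847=803.20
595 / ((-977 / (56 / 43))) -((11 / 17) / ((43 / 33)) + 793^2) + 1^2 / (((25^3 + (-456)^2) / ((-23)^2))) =-100404978605377171 / 159664359907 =-628850.29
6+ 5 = 11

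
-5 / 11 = -0.45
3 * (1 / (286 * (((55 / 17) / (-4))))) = -102 / 7865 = -0.01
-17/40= -0.42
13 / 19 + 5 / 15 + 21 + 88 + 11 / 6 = 12751 / 114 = 111.85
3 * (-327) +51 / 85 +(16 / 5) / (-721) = -3534358 / 3605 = -980.40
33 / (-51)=-11 / 17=-0.65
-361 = -361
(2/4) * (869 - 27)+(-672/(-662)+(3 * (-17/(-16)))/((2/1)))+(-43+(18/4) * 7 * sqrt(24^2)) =12038961/10592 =1136.61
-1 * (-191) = 191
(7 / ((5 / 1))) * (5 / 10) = 7 / 10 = 0.70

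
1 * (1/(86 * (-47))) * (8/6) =-2/6063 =-0.00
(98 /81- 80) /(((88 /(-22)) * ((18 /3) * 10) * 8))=3191 /77760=0.04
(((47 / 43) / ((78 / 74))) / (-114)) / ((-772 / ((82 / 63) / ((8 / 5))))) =356495 / 37192532832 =0.00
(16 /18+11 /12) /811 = 65 /29196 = 0.00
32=32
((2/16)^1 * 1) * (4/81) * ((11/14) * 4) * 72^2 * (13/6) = 4576/21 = 217.90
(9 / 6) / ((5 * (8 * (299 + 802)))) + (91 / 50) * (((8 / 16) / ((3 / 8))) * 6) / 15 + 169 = 374275483 / 2202000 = 169.97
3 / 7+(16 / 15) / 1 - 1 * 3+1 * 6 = 472 / 105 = 4.50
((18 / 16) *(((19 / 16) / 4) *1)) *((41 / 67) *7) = 49077 / 34304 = 1.43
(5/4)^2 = 25/16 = 1.56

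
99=99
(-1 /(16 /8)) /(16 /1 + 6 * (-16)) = 1 /160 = 0.01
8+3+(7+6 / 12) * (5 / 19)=493 / 38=12.97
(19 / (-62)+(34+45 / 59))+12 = 169937 / 3658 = 46.46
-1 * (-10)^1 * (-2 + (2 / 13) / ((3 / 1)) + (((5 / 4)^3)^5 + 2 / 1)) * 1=5961665152615 / 20937965568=284.73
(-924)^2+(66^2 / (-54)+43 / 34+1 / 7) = 609539473 / 714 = 853696.74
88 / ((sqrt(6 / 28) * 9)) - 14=-14 +88 * sqrt(42) / 27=7.12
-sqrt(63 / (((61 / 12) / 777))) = -126*sqrt(2257) / 61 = -98.13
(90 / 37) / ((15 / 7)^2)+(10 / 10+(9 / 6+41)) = 16291 / 370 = 44.03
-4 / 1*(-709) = 2836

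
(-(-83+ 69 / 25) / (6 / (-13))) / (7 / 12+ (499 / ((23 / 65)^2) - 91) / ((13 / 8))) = -0.07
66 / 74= 33 / 37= 0.89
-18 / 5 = -3.60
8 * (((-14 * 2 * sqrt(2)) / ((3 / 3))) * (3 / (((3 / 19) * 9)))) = -668.77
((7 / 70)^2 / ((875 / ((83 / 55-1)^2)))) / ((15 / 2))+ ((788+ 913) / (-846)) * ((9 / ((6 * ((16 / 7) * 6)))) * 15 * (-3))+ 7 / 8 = 10.77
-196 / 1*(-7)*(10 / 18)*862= 5913320 / 9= 657035.56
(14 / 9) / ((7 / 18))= 4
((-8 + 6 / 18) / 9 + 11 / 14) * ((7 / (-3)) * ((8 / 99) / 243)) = 100 / 1948617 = 0.00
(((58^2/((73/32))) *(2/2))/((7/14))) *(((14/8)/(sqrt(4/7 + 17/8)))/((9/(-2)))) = -1507072 *sqrt(2114)/99207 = -698.46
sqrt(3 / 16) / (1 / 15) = 6.50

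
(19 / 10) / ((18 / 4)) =19 / 45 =0.42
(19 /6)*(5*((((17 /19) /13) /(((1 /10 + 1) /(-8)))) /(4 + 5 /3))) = -200 /143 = -1.40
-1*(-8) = 8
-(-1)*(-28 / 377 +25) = 9397 / 377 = 24.93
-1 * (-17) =17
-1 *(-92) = 92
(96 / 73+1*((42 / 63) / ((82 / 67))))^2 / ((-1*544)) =-278856601 / 43858607904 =-0.01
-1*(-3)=3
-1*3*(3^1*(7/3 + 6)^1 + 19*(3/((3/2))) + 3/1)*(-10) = 1980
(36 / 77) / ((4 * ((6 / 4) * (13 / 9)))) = 54 / 1001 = 0.05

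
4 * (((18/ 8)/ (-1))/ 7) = -1.29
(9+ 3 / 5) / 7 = 48 / 35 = 1.37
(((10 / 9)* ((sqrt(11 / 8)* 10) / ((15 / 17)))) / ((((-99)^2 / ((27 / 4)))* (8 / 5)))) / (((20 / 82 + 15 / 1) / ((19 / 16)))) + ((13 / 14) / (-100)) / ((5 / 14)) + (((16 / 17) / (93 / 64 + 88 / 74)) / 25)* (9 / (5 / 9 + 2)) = 13243* sqrt(22) / 125452800 + 29574229 / 1223243500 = 0.02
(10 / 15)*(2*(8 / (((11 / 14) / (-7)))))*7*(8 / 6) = -87808 / 99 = -886.95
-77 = -77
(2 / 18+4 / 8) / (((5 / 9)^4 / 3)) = 24057 / 1250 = 19.25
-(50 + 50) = -100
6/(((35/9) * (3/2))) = 36/35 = 1.03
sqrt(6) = 2.45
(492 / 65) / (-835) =-492 / 54275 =-0.01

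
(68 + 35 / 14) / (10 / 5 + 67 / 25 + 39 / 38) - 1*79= -120428 / 1807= -66.65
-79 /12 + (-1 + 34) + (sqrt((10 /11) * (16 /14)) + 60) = 4 * sqrt(385) /77 + 1037 /12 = 87.44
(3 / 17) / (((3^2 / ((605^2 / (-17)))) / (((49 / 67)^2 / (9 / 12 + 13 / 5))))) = -17576520500 / 260761521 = -67.40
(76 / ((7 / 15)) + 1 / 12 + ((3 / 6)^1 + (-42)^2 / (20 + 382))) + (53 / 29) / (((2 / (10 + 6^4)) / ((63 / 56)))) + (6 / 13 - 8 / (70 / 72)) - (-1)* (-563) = 19937123117 / 21217560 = 939.65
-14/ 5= -2.80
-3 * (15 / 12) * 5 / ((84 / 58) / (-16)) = 1450 / 7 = 207.14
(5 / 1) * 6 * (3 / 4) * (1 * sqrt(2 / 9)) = 15 * sqrt(2) / 2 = 10.61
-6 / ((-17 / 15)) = 90 / 17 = 5.29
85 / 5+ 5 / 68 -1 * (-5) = 1501 / 68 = 22.07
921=921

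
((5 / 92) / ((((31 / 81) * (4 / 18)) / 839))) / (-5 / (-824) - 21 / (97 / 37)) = -30554026605 / 456151019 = -66.98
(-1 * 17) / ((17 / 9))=-9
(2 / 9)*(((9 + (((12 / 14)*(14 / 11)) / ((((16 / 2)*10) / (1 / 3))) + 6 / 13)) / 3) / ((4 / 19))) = 514387 / 154440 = 3.33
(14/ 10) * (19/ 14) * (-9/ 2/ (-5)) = 171/ 100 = 1.71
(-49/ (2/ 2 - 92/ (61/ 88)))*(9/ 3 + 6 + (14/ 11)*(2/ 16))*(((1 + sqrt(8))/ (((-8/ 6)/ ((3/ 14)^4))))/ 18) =-663741*sqrt(2)/ 1108701440 - 663741/ 2217402880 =-0.00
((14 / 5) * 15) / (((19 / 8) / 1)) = 336 / 19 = 17.68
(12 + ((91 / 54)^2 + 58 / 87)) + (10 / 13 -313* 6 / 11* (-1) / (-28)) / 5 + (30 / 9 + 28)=668055439 / 14594580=45.77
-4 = -4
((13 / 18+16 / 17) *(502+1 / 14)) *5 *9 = 17888805 / 476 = 37581.52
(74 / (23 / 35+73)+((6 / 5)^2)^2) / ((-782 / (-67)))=166154573 / 629998750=0.26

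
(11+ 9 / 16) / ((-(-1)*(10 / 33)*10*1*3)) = 407 / 320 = 1.27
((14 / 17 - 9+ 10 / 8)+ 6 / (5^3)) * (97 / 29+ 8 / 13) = -87291231 / 3204500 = -27.24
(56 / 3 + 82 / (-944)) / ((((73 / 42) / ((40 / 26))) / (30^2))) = 828733500 / 55991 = 14801.19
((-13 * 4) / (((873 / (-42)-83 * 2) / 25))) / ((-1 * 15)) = -728 / 1569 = -0.46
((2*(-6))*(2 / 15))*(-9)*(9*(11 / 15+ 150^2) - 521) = 72714816 / 25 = 2908592.64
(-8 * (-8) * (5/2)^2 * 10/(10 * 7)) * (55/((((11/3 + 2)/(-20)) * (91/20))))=-26400000/10829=-2437.90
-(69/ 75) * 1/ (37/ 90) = -414/ 185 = -2.24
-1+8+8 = 15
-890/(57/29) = -25810/57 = -452.81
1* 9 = 9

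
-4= -4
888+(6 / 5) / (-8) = 17757 / 20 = 887.85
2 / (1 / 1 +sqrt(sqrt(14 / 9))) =2 / (1 +14^(1 / 4) *sqrt(3) / 3) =0.94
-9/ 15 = -3/ 5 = -0.60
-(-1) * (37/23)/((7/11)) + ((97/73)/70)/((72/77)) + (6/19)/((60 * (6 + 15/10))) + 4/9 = 2406407509/803905200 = 2.99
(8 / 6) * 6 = 8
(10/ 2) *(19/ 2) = 95/ 2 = 47.50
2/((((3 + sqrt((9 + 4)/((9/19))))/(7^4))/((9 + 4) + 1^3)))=-907578/83 + 100842 *sqrt(247)/83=8159.98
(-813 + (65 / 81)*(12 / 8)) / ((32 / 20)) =-219185 / 432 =-507.37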